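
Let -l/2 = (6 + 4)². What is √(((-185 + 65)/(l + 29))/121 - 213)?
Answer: I*√83734197/627 ≈ 14.594*I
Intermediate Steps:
l = -200 (l = -2*(6 + 4)² = -2*10² = -2*100 = -200)
√(((-185 + 65)/(l + 29))/121 - 213) = √(((-185 + 65)/(-200 + 29))/121 - 213) = √(-120/(-171)*(1/121) - 213) = √(-120*(-1/171)*(1/121) - 213) = √((40/57)*(1/121) - 213) = √(40/6897 - 213) = √(-1469021/6897) = I*√83734197/627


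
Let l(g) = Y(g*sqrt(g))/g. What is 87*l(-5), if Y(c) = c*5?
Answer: 435*I*sqrt(5) ≈ 972.69*I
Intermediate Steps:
Y(c) = 5*c
l(g) = 5*sqrt(g) (l(g) = (5*(g*sqrt(g)))/g = (5*g**(3/2))/g = 5*sqrt(g))
87*l(-5) = 87*(5*sqrt(-5)) = 87*(5*(I*sqrt(5))) = 87*(5*I*sqrt(5)) = 435*I*sqrt(5)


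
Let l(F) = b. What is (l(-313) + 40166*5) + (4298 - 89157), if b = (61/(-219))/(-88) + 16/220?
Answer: 11174972873/96360 ≈ 1.1597e+5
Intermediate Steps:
b = 7313/96360 (b = (61*(-1/219))*(-1/88) + 16*(1/220) = -61/219*(-1/88) + 4/55 = 61/19272 + 4/55 = 7313/96360 ≈ 0.075892)
l(F) = 7313/96360
(l(-313) + 40166*5) + (4298 - 89157) = (7313/96360 + 40166*5) + (4298 - 89157) = (7313/96360 + 200830) - 84859 = 19351986113/96360 - 84859 = 11174972873/96360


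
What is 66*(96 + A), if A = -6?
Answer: 5940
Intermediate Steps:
66*(96 + A) = 66*(96 - 6) = 66*90 = 5940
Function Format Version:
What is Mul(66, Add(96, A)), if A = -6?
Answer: 5940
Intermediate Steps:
Mul(66, Add(96, A)) = Mul(66, Add(96, -6)) = Mul(66, 90) = 5940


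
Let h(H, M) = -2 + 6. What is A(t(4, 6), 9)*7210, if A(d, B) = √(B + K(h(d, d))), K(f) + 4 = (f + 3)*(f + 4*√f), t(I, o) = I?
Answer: 7210*√89 ≈ 68019.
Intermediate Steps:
h(H, M) = 4
K(f) = -4 + (3 + f)*(f + 4*√f) (K(f) = -4 + (f + 3)*(f + 4*√f) = -4 + (3 + f)*(f + 4*√f))
A(d, B) = √(80 + B) (A(d, B) = √(B + (-4 + 4² + 3*4 + 4*4^(3/2) + 12*√4)) = √(B + (-4 + 16 + 12 + 4*8 + 12*2)) = √(B + (-4 + 16 + 12 + 32 + 24)) = √(B + 80) = √(80 + B))
A(t(4, 6), 9)*7210 = √(80 + 9)*7210 = √89*7210 = 7210*√89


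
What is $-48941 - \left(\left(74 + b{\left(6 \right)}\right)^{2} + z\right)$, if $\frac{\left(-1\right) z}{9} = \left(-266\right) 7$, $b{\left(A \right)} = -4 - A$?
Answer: $-69795$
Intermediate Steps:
$z = 16758$ ($z = - 9 \left(\left(-266\right) 7\right) = \left(-9\right) \left(-1862\right) = 16758$)
$-48941 - \left(\left(74 + b{\left(6 \right)}\right)^{2} + z\right) = -48941 - \left(\left(74 - 10\right)^{2} + 16758\right) = -48941 - \left(64^{2} + 16758\right) = -48941 - \left(4096 + 16758\right) = -48941 - 20854 = -69795$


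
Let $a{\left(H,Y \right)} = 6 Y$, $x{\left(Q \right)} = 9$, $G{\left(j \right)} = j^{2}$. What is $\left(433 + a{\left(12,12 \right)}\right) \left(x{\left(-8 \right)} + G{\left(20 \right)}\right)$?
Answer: $206545$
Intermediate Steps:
$\left(433 + a{\left(12,12 \right)}\right) \left(x{\left(-8 \right)} + G{\left(20 \right)}\right) = \left(433 + 6 \cdot 12\right) \left(9 + 20^{2}\right) = \left(433 + 72\right) \left(9 + 400\right) = 505 \cdot 409 = 206545$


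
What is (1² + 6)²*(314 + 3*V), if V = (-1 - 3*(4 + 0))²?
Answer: 40229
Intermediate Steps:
V = 169 (V = (-1 - 3*4)² = (-1 - 12)² = (-13)² = 169)
(1² + 6)²*(314 + 3*V) = (1² + 6)²*(314 + 3*169) = (1 + 6)²*(314 + 507) = 7²*821 = 49*821 = 40229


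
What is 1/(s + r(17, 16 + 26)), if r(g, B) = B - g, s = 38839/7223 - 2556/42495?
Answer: 102313795/3101845314 ≈ 0.032985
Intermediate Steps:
s = 544000439/102313795 (s = 38839*(1/7223) - 2556*1/42495 = 38839/7223 - 852/14165 = 544000439/102313795 ≈ 5.3170)
1/(s + r(17, 16 + 26)) = 1/(544000439/102313795 + ((16 + 26) - 1*17)) = 1/(544000439/102313795 + (42 - 17)) = 1/(544000439/102313795 + 25) = 1/(3101845314/102313795) = 102313795/3101845314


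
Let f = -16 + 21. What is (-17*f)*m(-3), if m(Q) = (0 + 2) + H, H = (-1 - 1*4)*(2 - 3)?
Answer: -595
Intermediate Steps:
H = 5 (H = (-1 - 4)*(-1) = -5*(-1) = 5)
f = 5
m(Q) = 7 (m(Q) = (0 + 2) + 5 = 2 + 5 = 7)
(-17*f)*m(-3) = -17*5*7 = -85*7 = -595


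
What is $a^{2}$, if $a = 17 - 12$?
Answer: $25$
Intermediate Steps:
$a = 5$ ($a = 17 - 12 = 5$)
$a^{2} = 5^{2} = 25$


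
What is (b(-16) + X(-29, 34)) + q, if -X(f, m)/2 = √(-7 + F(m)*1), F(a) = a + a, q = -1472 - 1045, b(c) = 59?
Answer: -2458 - 2*√61 ≈ -2473.6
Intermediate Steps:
q = -2517
F(a) = 2*a
X(f, m) = -2*√(-7 + 2*m) (X(f, m) = -2*√(-7 + (2*m)*1) = -2*√(-7 + 2*m))
(b(-16) + X(-29, 34)) + q = (59 - 2*√(-7 + 2*34)) - 2517 = (59 - 2*√(-7 + 68)) - 2517 = (59 - 2*√61) - 2517 = -2458 - 2*√61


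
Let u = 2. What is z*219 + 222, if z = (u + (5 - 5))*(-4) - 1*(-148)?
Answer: 30882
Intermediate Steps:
z = 140 (z = (2 + (5 - 5))*(-4) - 1*(-148) = (2 + 0)*(-4) + 148 = 2*(-4) + 148 = -8 + 148 = 140)
z*219 + 222 = 140*219 + 222 = 30660 + 222 = 30882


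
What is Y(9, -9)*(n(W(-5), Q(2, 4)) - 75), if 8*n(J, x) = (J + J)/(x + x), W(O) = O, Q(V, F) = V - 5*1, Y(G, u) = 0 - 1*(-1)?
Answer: -1795/24 ≈ -74.792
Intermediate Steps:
Y(G, u) = 1 (Y(G, u) = 0 + 1 = 1)
Q(V, F) = -5 + V (Q(V, F) = V - 5 = -5 + V)
n(J, x) = J/(8*x) (n(J, x) = ((J + J)/(x + x))/8 = ((2*J)/((2*x)))/8 = ((2*J)*(1/(2*x)))/8 = (J/x)/8 = J/(8*x))
Y(9, -9)*(n(W(-5), Q(2, 4)) - 75) = 1*((⅛)*(-5)/(-5 + 2) - 75) = 1*((⅛)*(-5)/(-3) - 75) = 1*((⅛)*(-5)*(-⅓) - 75) = 1*(5/24 - 75) = 1*(-1795/24) = -1795/24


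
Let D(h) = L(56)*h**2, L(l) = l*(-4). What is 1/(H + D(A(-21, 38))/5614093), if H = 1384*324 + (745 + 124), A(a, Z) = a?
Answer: 5614093/2522327674721 ≈ 2.2258e-6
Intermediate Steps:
L(l) = -4*l
D(h) = -224*h**2 (D(h) = (-4*56)*h**2 = -224*h**2)
H = 449285 (H = 448416 + 869 = 449285)
1/(H + D(A(-21, 38))/5614093) = 1/(449285 - 224*(-21)**2/5614093) = 1/(449285 - 224*441*(1/5614093)) = 1/(449285 - 98784*1/5614093) = 1/(449285 - 98784/5614093) = 1/(2522327674721/5614093) = 5614093/2522327674721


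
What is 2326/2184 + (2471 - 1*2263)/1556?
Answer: 509191/424788 ≈ 1.1987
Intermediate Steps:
2326/2184 + (2471 - 1*2263)/1556 = 2326*(1/2184) + (2471 - 2263)*(1/1556) = 1163/1092 + 208*(1/1556) = 1163/1092 + 52/389 = 509191/424788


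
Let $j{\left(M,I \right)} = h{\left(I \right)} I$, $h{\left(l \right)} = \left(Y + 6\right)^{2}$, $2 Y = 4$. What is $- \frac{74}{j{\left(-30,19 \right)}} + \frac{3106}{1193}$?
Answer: $\frac{1844307}{725344} \approx 2.5427$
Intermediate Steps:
$Y = 2$ ($Y = \frac{1}{2} \cdot 4 = 2$)
$h{\left(l \right)} = 64$ ($h{\left(l \right)} = \left(2 + 6\right)^{2} = 8^{2} = 64$)
$j{\left(M,I \right)} = 64 I$
$- \frac{74}{j{\left(-30,19 \right)}} + \frac{3106}{1193} = - \frac{74}{64 \cdot 19} + \frac{3106}{1193} = - \frac{74}{1216} + 3106 \cdot \frac{1}{1193} = \left(-74\right) \frac{1}{1216} + \frac{3106}{1193} = - \frac{37}{608} + \frac{3106}{1193} = \frac{1844307}{725344}$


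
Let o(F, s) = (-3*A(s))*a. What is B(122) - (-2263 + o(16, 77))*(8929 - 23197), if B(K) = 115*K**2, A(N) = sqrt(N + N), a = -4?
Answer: -30576824 + 171216*sqrt(154) ≈ -2.8452e+7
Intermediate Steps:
A(N) = sqrt(2)*sqrt(N) (A(N) = sqrt(2*N) = sqrt(2)*sqrt(N))
o(F, s) = 12*sqrt(2)*sqrt(s) (o(F, s) = -3*sqrt(2)*sqrt(s)*(-4) = 12*sqrt(2)*sqrt(s))
B(122) - (-2263 + o(16, 77))*(8929 - 23197) = 115*122**2 - (-2263 + 12*sqrt(2)*sqrt(77))*(8929 - 23197) = 115*14884 - (-2263 + 12*sqrt(154))*(-14268) = 1711660 - (32288484 - 171216*sqrt(154)) = 1711660 + (-32288484 + 171216*sqrt(154)) = -30576824 + 171216*sqrt(154)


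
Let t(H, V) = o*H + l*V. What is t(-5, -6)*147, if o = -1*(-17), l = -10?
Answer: -3675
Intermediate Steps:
o = 17
t(H, V) = -10*V + 17*H (t(H, V) = 17*H - 10*V = -10*V + 17*H)
t(-5, -6)*147 = (-10*(-6) + 17*(-5))*147 = (60 - 85)*147 = -25*147 = -3675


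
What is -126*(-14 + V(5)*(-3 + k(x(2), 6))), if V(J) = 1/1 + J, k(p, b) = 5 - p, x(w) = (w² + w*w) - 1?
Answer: 5544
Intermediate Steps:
x(w) = -1 + 2*w² (x(w) = (w² + w²) - 1 = 2*w² - 1 = -1 + 2*w²)
V(J) = 1 + J
-126*(-14 + V(5)*(-3 + k(x(2), 6))) = -126*(-14 + (1 + 5)*(-3 + (5 - (-1 + 2*2²)))) = -126*(-14 + 6*(-3 + (5 - (-1 + 2*4)))) = -126*(-14 + 6*(-3 + (5 - (-1 + 8)))) = -126*(-14 + 6*(-3 + (5 - 1*7))) = -126*(-14 + 6*(-3 + (5 - 7))) = -126*(-14 + 6*(-3 - 2)) = -126*(-14 + 6*(-5)) = -126*(-14 - 30) = -126*(-44) = 5544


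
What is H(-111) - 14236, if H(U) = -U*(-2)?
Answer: -14458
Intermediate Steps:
H(U) = 2*U (H(U) = -(-2)*U = 2*U)
H(-111) - 14236 = 2*(-111) - 14236 = -222 - 14236 = -14458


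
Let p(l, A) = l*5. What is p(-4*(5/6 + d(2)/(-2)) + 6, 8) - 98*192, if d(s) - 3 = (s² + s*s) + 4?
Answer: -55958/3 ≈ -18653.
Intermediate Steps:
d(s) = 7 + 2*s² (d(s) = 3 + ((s² + s*s) + 4) = 3 + ((s² + s²) + 4) = 3 + (2*s² + 4) = 3 + (4 + 2*s²) = 7 + 2*s²)
p(l, A) = 5*l
p(-4*(5/6 + d(2)/(-2)) + 6, 8) - 98*192 = 5*(-4*(5/6 + (7 + 2*2²)/(-2)) + 6) - 98*192 = 5*(-4*(5*(⅙) + (7 + 2*4)*(-½)) + 6) - 18816 = 5*(-4*(⅚ + (7 + 8)*(-½)) + 6) - 18816 = 5*(-4*(⅚ + 15*(-½)) + 6) - 18816 = 5*(-4*(⅚ - 15/2) + 6) - 18816 = 5*(-4*(-20/3) + 6) - 18816 = 5*(80/3 + 6) - 18816 = 5*(98/3) - 18816 = 490/3 - 18816 = -55958/3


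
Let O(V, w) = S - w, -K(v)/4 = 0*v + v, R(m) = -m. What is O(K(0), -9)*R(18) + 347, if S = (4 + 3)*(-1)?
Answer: 311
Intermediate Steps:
K(v) = -4*v (K(v) = -4*(0*v + v) = -4*(0 + v) = -4*v)
S = -7 (S = 7*(-1) = -7)
O(V, w) = -7 - w
O(K(0), -9)*R(18) + 347 = (-7 - 1*(-9))*(-1*18) + 347 = (-7 + 9)*(-18) + 347 = 2*(-18) + 347 = -36 + 347 = 311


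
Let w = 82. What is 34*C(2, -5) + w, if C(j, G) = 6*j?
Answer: 490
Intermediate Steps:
34*C(2, -5) + w = 34*(6*2) + 82 = 34*12 + 82 = 408 + 82 = 490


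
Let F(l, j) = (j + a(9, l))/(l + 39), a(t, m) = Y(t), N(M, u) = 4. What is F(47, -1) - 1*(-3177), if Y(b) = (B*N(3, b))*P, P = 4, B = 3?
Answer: 273269/86 ≈ 3177.5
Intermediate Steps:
Y(b) = 48 (Y(b) = (3*4)*4 = 12*4 = 48)
a(t, m) = 48
F(l, j) = (48 + j)/(39 + l) (F(l, j) = (j + 48)/(l + 39) = (48 + j)/(39 + l))
F(47, -1) - 1*(-3177) = (48 - 1)/(39 + 47) - 1*(-3177) = 47/86 + 3177 = 273269/86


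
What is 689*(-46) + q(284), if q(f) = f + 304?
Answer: -31106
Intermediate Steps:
q(f) = 304 + f
689*(-46) + q(284) = 689*(-46) + (304 + 284) = -31694 + 588 = -31106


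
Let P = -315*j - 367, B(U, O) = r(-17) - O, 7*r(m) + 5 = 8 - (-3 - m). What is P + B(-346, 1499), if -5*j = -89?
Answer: -52322/7 ≈ -7474.6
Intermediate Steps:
j = 89/5 (j = -⅕*(-89) = 89/5 ≈ 17.800)
r(m) = 6/7 + m/7 (r(m) = -5/7 + (8 - (-3 - m))/7 = -5/7 + (8 + (3 + m))/7 = -5/7 + (11 + m)/7 = -5/7 + (11/7 + m/7) = 6/7 + m/7)
B(U, O) = -11/7 - O (B(U, O) = (6/7 + (⅐)*(-17)) - O = (6/7 - 17/7) - O = -11/7 - O)
P = -5974 (P = -315*89/5 - 367 = -5607 - 367 = -5974)
P + B(-346, 1499) = -5974 + (-11/7 - 1*1499) = -5974 + (-11/7 - 1499) = -5974 - 10504/7 = -52322/7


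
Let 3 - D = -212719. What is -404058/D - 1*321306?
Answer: -34174629495/106361 ≈ -3.2131e+5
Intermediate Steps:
D = 212722 (D = 3 - 1*(-212719) = 3 + 212719 = 212722)
-404058/D - 1*321306 = -404058/212722 - 1*321306 = -404058*1/212722 - 321306 = -202029/106361 - 321306 = -34174629495/106361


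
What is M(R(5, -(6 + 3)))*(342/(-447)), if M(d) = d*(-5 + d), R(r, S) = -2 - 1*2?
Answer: -4104/149 ≈ -27.544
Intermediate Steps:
R(r, S) = -4 (R(r, S) = -2 - 2 = -4)
M(R(5, -(6 + 3)))*(342/(-447)) = (-4*(-5 - 4))*(342/(-447)) = (-4*(-9))*(342*(-1/447)) = 36*(-114/149) = -4104/149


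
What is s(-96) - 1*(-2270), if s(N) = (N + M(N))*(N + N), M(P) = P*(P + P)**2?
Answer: 679497950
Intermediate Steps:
M(P) = 4*P**3 (M(P) = P*(2*P)**2 = P*(4*P**2) = 4*P**3)
s(N) = 2*N*(N + 4*N**3) (s(N) = (N + 4*N**3)*(N + N) = (N + 4*N**3)*(2*N) = 2*N*(N + 4*N**3))
s(-96) - 1*(-2270) = (-96)**2*(2 + 8*(-96)**2) - 1*(-2270) = 9216*(2 + 8*9216) + 2270 = 9216*(2 + 73728) + 2270 = 9216*73730 + 2270 = 679495680 + 2270 = 679497950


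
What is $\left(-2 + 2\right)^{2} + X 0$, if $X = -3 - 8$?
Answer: $0$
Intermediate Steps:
$X = -11$ ($X = -3 - 8 = -11$)
$\left(-2 + 2\right)^{2} + X 0 = \left(-2 + 2\right)^{2} - 0 = 0^{2} + 0 = 0 + 0 = 0$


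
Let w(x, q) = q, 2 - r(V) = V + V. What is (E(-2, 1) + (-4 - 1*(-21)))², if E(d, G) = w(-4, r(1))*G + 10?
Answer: 729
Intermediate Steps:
r(V) = 2 - 2*V (r(V) = 2 - (V + V) = 2 - 2*V)
E(d, G) = 10 (E(d, G) = (2 - 2*1)*G + 10 = (2 - 2)*G + 10 = 0*G + 10 = 0 + 10 = 10)
(E(-2, 1) + (-4 - 1*(-21)))² = (10 + (-4 - 1*(-21)))² = (10 + (-4 + 21))² = (10 + 17)² = 27² = 729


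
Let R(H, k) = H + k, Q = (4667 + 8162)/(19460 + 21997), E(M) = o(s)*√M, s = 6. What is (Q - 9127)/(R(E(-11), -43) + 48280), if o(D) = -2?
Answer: -6083734211590/32154162695447 - 756730420*I*√11/96462488086341 ≈ -0.18921 - 2.6018e-5*I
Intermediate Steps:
E(M) = -2*√M
Q = 12829/41457 ≈ 0.30945
(Q - 9127)/(R(E(-11), -43) + 48280) = (12829/41457 - 9127)/((-2*I*√11 - 43) + 48280) = -378365210/(41457*((-2*I*√11 - 43) + 48280)) = -378365210/(41457*((-43 - 2*I*√11) + 48280)) = -378365210/(41457*(48237 - 2*I*√11))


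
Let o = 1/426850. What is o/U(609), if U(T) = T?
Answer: 1/259951650 ≈ 3.8469e-9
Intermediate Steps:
o = 1/426850 ≈ 2.3427e-6
o/U(609) = (1/426850)/609 = (1/426850)*(1/609) = 1/259951650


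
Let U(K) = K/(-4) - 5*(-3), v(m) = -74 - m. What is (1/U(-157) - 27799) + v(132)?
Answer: -6077081/217 ≈ -28005.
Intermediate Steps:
U(K) = 15 - K/4 (U(K) = K*(-¼) + 15 = -K/4 + 15 = 15 - K/4)
(1/U(-157) - 27799) + v(132) = (1/(15 - ¼*(-157)) - 27799) + (-74 - 1*132) = (1/(15 + 157/4) - 27799) + (-74 - 132) = (1/(217/4) - 27799) - 206 = (4/217 - 27799) - 206 = -6032379/217 - 206 = -6077081/217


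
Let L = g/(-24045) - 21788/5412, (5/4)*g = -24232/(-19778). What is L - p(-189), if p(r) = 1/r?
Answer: -1763869143466/438705954225 ≈ -4.0206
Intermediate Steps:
g = 48464/49445 (g = 4*(-24232/(-19778))/5 = 4*(-24232*(-1/19778))/5 = (⅘)*(12116/9889) = 48464/49445 ≈ 0.98016)
L = -196243370999/48745106025 (L = (48464/49445)/(-24045) - 21788/5412 = (48464/49445)*(-1/24045) - 21788*1/5412 = -48464/1188905025 - 5447/1353 = -196243370999/48745106025 ≈ -4.0259)
L - p(-189) = -196243370999/48745106025 - 1/(-189) = -196243370999/48745106025 - 1*(-1/189) = -196243370999/48745106025 + 1/189 = -1763869143466/438705954225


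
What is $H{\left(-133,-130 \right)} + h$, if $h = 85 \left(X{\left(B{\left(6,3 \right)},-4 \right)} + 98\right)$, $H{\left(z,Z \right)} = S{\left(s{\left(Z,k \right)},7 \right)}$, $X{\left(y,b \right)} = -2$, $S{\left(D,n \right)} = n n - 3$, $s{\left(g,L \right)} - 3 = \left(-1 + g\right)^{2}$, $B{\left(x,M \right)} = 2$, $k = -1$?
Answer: $8206$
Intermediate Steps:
$s{\left(g,L \right)} = 3 + \left(-1 + g\right)^{2}$
$S{\left(D,n \right)} = -3 + n^{2}$ ($S{\left(D,n \right)} = n^{2} - 3 = -3 + n^{2}$)
$H{\left(z,Z \right)} = 46$ ($H{\left(z,Z \right)} = -3 + 7^{2} = -3 + 49 = 46$)
$h = 8160$ ($h = 85 \left(-2 + 98\right) = 85 \cdot 96 = 8160$)
$H{\left(-133,-130 \right)} + h = 46 + 8160 = 8206$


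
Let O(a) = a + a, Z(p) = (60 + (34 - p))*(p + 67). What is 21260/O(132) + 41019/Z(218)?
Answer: 30854141/388740 ≈ 79.370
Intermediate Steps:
Z(p) = (67 + p)*(94 - p) (Z(p) = (94 - p)*(67 + p) = (67 + p)*(94 - p))
O(a) = 2*a
21260/O(132) + 41019/Z(218) = 21260/((2*132)) + 41019/(6298 - 1*218² + 27*218) = 21260/264 + 41019/(6298 - 1*47524 + 5886) = 21260*(1/264) + 41019/(6298 - 47524 + 5886) = 5315/66 + 41019/(-35340) = 5315/66 + 41019*(-1/35340) = 5315/66 - 13673/11780 = 30854141/388740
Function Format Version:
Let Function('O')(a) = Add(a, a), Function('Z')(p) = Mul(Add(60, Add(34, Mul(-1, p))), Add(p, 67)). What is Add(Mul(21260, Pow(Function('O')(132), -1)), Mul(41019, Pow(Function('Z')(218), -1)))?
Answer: Rational(30854141, 388740) ≈ 79.370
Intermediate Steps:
Function('Z')(p) = Mul(Add(67, p), Add(94, Mul(-1, p))) (Function('Z')(p) = Mul(Add(94, Mul(-1, p)), Add(67, p)) = Mul(Add(67, p), Add(94, Mul(-1, p))))
Function('O')(a) = Mul(2, a)
Add(Mul(21260, Pow(Function('O')(132), -1)), Mul(41019, Pow(Function('Z')(218), -1))) = Add(Mul(21260, Pow(Mul(2, 132), -1)), Mul(41019, Pow(Add(6298, Mul(-1, Pow(218, 2)), Mul(27, 218)), -1))) = Add(Mul(21260, Pow(264, -1)), Mul(41019, Pow(Add(6298, Mul(-1, 47524), 5886), -1))) = Add(Mul(21260, Rational(1, 264)), Mul(41019, Pow(Add(6298, -47524, 5886), -1))) = Add(Rational(5315, 66), Mul(41019, Pow(-35340, -1))) = Add(Rational(5315, 66), Mul(41019, Rational(-1, 35340))) = Add(Rational(5315, 66), Rational(-13673, 11780)) = Rational(30854141, 388740)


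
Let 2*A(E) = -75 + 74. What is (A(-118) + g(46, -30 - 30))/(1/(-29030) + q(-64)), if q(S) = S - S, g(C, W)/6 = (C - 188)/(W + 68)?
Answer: 3106210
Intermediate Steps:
g(C, W) = 6*(-188 + C)/(68 + W) (g(C, W) = 6*((C - 188)/(W + 68)) = 6*((-188 + C)/(68 + W)) = 6*(-188 + C)/(68 + W))
q(S) = 0
A(E) = -½ (A(E) = (-75 + 74)/2 = (½)*(-1) = -½)
(A(-118) + g(46, -30 - 30))/(1/(-29030) + q(-64)) = (-½ + 6*(-188 + 46)/(68 + (-30 - 30)))/(1/(-29030) + 0) = (-½ + 6*(-142)/(68 - 60))/(-1/29030 + 0) = (-½ + 6*(-142)/8)/(-1/29030) = (-½ + 6*(⅛)*(-142))*(-29030) = (-½ - 213/2)*(-29030) = -107*(-29030) = 3106210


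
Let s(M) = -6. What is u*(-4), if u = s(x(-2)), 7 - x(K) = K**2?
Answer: 24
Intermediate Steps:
x(K) = 7 - K**2
u = -6
u*(-4) = -6*(-4) = 24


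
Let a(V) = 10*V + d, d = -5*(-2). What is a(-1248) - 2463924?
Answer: -2476394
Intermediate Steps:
d = 10
a(V) = 10 + 10*V (a(V) = 10*V + 10 = 10 + 10*V)
a(-1248) - 2463924 = (10 + 10*(-1248)) - 2463924 = (10 - 12480) - 2463924 = -12470 - 2463924 = -2476394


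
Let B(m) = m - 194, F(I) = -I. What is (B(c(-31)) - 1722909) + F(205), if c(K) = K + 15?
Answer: -1723324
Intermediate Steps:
c(K) = 15 + K
B(m) = -194 + m
(B(c(-31)) - 1722909) + F(205) = ((-194 + (15 - 31)) - 1722909) - 1*205 = ((-194 - 16) - 1722909) - 205 = (-210 - 1722909) - 205 = -1723119 - 205 = -1723324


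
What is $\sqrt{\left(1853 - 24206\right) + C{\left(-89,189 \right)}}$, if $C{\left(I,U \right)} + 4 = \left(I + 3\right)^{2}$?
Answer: $i \sqrt{14961} \approx 122.32 i$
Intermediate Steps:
$C{\left(I,U \right)} = -4 + \left(3 + I\right)^{2}$ ($C{\left(I,U \right)} = -4 + \left(I + 3\right)^{2} = -4 + \left(3 + I\right)^{2}$)
$\sqrt{\left(1853 - 24206\right) + C{\left(-89,189 \right)}} = \sqrt{\left(1853 - 24206\right) - \left(4 - \left(3 - 89\right)^{2}\right)} = \sqrt{\left(1853 - 24206\right) - \left(4 - \left(-86\right)^{2}\right)} = \sqrt{-22353 + \left(-4 + 7396\right)} = \sqrt{-22353 + 7392} = \sqrt{-14961} = i \sqrt{14961}$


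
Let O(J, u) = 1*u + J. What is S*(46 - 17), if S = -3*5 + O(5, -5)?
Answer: -435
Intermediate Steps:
O(J, u) = J + u (O(J, u) = u + J = J + u)
S = -15 (S = -3*5 + (5 - 5) = -15 + 0 = -15)
S*(46 - 17) = -15*(46 - 17) = -15*29 = -435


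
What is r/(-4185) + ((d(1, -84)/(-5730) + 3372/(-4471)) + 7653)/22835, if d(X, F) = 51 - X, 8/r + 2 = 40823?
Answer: 223272631349942096/666266765630944995 ≈ 0.33511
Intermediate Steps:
r = 8/40821 (r = 8/(-2 + 40823) = 8/40821 ≈ 0.00019598)
r/(-4185) + ((d(1, -84)/(-5730) + 3372/(-4471)) + 7653)/22835 = (8/40821)/(-4185) + (((51 - 1*1)/(-5730) + 3372/(-4471)) + 7653)/22835 = (8/40821)*(-1/4185) + (((51 - 1)*(-1/5730) + 3372*(-1/4471)) + 7653)*(1/22835) = -8/170835885 + ((50*(-1/5730) - 3372/4471) + 7653)*(1/22835) = -8/170835885 + ((-5/573 - 3372/4471) + 7653)*(1/22835) = -8/170835885 + (-1954511/2561883 + 7653)*(1/22835) = -8/170835885 + (19604136088/2561883)*(1/22835) = -8/170835885 + 19604136088/58500598305 = 223272631349942096/666266765630944995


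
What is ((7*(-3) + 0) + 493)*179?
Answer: 84488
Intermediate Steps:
((7*(-3) + 0) + 493)*179 = ((-21 + 0) + 493)*179 = (-21 + 493)*179 = 472*179 = 84488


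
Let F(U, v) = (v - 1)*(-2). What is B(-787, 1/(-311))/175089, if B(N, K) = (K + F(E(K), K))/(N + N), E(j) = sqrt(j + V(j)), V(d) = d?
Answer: -623/85708516746 ≈ -7.2688e-9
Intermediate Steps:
E(j) = sqrt(2)*sqrt(j) (E(j) = sqrt(j + j) = sqrt(2*j) = sqrt(2)*sqrt(j))
F(U, v) = 2 - 2*v (F(U, v) = (-1 + v)*(-2) = 2 - 2*v)
B(N, K) = (2 - K)/(2*N) (B(N, K) = (K + (2 - 2*K))/(N + N) = (2 - K)/((2*N)) = (2 - K)*(1/(2*N)) = (2 - K)/(2*N))
B(-787, 1/(-311))/175089 = ((1/2)*(2 - 1/(-311))/(-787))/175089 = ((1/2)*(-1/787)*(2 - 1*(-1/311)))*(1/175089) = ((1/2)*(-1/787)*(2 + 1/311))*(1/175089) = ((1/2)*(-1/787)*(623/311))*(1/175089) = -623/489514*1/175089 = -623/85708516746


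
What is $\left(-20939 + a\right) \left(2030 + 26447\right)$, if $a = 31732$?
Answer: $307352261$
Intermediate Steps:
$\left(-20939 + a\right) \left(2030 + 26447\right) = \left(-20939 + 31732\right) \left(2030 + 26447\right) = 10793 \cdot 28477 = 307352261$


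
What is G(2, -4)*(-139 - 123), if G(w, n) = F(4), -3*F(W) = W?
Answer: 1048/3 ≈ 349.33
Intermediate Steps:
F(W) = -W/3
G(w, n) = -4/3 (G(w, n) = -⅓*4 = -4/3)
G(2, -4)*(-139 - 123) = -4*(-139 - 123)/3 = -4/3*(-262) = 1048/3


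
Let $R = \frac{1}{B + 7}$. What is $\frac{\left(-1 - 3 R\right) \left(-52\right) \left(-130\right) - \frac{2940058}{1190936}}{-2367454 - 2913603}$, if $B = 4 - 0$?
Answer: $\frac{56371261839}{34591704946436} \approx 0.0016296$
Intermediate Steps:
$B = 4$ ($B = 4 + 0 = 4$)
$R = \frac{1}{11}$ ($R = \frac{1}{4 + 7} = \frac{1}{11} \approx 0.090909$)
$\frac{\left(-1 - 3 R\right) \left(-52\right) \left(-130\right) - \frac{2940058}{1190936}}{-2367454 - 2913603} = \frac{\left(-1 - \frac{3}{11}\right) \left(-52\right) \left(-130\right) - \frac{2940058}{1190936}}{-2367454 - 2913603} = \frac{\left(-1 - \frac{3}{11}\right) \left(-52\right) \left(-130\right) - \frac{1470029}{595468}}{-5281057} = \left(\left(- \frac{14}{11}\right) \left(-52\right) \left(-130\right) - \frac{1470029}{595468}\right) \left(- \frac{1}{5281057}\right) = \left(\frac{728}{11} \left(-130\right) - \frac{1470029}{595468}\right) \left(- \frac{1}{5281057}\right) = \left(- \frac{94640}{11} - \frac{1470029}{595468}\right) \left(- \frac{1}{5281057}\right) = \left(- \frac{56371261839}{6550148}\right) \left(- \frac{1}{5281057}\right) = \frac{56371261839}{34591704946436}$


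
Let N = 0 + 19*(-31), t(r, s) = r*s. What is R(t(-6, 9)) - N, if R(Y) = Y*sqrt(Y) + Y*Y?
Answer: 3505 - 162*I*sqrt(6) ≈ 3505.0 - 396.82*I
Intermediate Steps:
N = -589 (N = 0 - 589 = -589)
R(Y) = Y**2 + Y**(3/2) (R(Y) = Y**(3/2) + Y**2 = Y**2 + Y**(3/2))
R(t(-6, 9)) - N = ((-6*9)**2 + (-6*9)**(3/2)) - 1*(-589) = ((-54)**2 + (-54)**(3/2)) + 589 = (2916 - 162*I*sqrt(6)) + 589 = 3505 - 162*I*sqrt(6)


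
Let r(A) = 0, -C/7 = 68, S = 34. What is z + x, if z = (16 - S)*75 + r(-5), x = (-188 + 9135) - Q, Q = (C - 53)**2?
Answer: -272244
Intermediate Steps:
C = -476 (C = -7*68 = -476)
Q = 279841 (Q = (-476 - 53)**2 = (-529)**2 = 279841)
x = -270894 (x = (-188 + 9135) - 1*279841 = 8947 - 279841 = -270894)
z = -1350 (z = (16 - 1*34)*75 + 0 = (16 - 34)*75 + 0 = -18*75 + 0 = -1350 + 0 = -1350)
z + x = -1350 - 270894 = -272244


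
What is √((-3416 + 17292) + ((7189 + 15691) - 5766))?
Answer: √30990 ≈ 176.04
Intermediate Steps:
√((-3416 + 17292) + ((7189 + 15691) - 5766)) = √(13876 + (22880 - 5766)) = √(13876 + 17114) = √30990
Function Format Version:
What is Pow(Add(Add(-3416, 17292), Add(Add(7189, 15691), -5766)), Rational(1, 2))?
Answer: Pow(30990, Rational(1, 2)) ≈ 176.04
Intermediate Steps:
Pow(Add(Add(-3416, 17292), Add(Add(7189, 15691), -5766)), Rational(1, 2)) = Pow(Add(13876, Add(22880, -5766)), Rational(1, 2)) = Pow(Add(13876, 17114), Rational(1, 2)) = Pow(30990, Rational(1, 2))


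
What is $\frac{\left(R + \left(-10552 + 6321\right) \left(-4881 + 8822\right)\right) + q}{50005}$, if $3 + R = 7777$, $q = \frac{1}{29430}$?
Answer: $- \frac{490497949709}{1471647150} \approx -333.3$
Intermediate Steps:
$q = \frac{1}{29430} \approx 3.3979 \cdot 10^{-5}$
$R = 7774$ ($R = -3 + 7777 = 7774$)
$\frac{\left(R + \left(-10552 + 6321\right) \left(-4881 + 8822\right)\right) + q}{50005} = \frac{\left(7774 + \left(-10552 + 6321\right) \left(-4881 + 8822\right)\right) + \frac{1}{29430}}{50005} = \left(\left(7774 - 16674371\right) + \frac{1}{29430}\right) \frac{1}{50005} = \left(-16666597 + \frac{1}{29430}\right) \frac{1}{50005} = \left(- \frac{490497949709}{29430}\right) \frac{1}{50005} = - \frac{490497949709}{1471647150}$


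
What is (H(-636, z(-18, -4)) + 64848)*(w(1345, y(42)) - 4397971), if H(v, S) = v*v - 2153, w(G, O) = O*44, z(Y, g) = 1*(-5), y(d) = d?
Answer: -2053829100493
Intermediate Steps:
z(Y, g) = -5
w(G, O) = 44*O
H(v, S) = -2153 + v² (H(v, S) = v² - 2153 = -2153 + v²)
(H(-636, z(-18, -4)) + 64848)*(w(1345, y(42)) - 4397971) = ((-2153 + (-636)²) + 64848)*(44*42 - 4397971) = ((-2153 + 404496) + 64848)*(1848 - 4397971) = (402343 + 64848)*(-4396123) = 467191*(-4396123) = -2053829100493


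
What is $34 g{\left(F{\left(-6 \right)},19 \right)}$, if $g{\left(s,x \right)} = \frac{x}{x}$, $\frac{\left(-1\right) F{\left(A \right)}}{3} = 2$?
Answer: $34$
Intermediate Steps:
$F{\left(A \right)} = -6$ ($F{\left(A \right)} = \left(-3\right) 2 = -6$)
$g{\left(s,x \right)} = 1$
$34 g{\left(F{\left(-6 \right)},19 \right)} = 34 \cdot 1 = 34$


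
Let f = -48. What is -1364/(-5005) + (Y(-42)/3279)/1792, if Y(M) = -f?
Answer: 2168577/7957040 ≈ 0.27254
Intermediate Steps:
Y(M) = 48 (Y(M) = -1*(-48) = 48)
-1364/(-5005) + (Y(-42)/3279)/1792 = -1364/(-5005) + (48/3279)/1792 = -1364*(-1/5005) + (48*(1/3279))*(1/1792) = 124/455 + (16/1093)*(1/1792) = 124/455 + 1/122416 = 2168577/7957040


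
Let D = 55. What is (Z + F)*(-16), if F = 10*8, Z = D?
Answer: -2160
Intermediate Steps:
Z = 55
F = 80
(Z + F)*(-16) = (55 + 80)*(-16) = 135*(-16) = -2160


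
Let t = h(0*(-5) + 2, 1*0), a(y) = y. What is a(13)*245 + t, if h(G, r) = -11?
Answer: 3174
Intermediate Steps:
t = -11
a(13)*245 + t = 13*245 - 11 = 3185 - 11 = 3174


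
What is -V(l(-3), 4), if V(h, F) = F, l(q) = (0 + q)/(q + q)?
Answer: -4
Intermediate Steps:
l(q) = 1/2 (l(q) = q/((2*q)) = q*(1/(2*q)) = 1/2)
-V(l(-3), 4) = -1*4 = -4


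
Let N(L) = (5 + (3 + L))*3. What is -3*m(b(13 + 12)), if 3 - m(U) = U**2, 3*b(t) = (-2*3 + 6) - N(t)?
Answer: 3258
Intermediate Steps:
N(L) = 24 + 3*L (N(L) = (8 + L)*3 = 24 + 3*L)
b(t) = -8 - t (b(t) = ((-2*3 + 6) - (24 + 3*t))/3 = ((-6 + 6) + (-24 - 3*t))/3 = (0 + (-24 - 3*t))/3 = (-24 - 3*t)/3 = -8 - t)
m(U) = 3 - U**2
-3*m(b(13 + 12)) = -3*(3 - (-8 - (13 + 12))**2) = -3*(3 - (-8 - 1*25)**2) = -3*(3 - (-8 - 25)**2) = -3*(3 - 1*(-33)**2) = -3*(3 - 1*1089) = -3*(3 - 1089) = -3*(-1086) = 3258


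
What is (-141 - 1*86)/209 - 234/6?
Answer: -8378/209 ≈ -40.086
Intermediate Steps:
(-141 - 1*86)/209 - 234/6 = (-141 - 86)*(1/209) - 234*⅙ = -227*1/209 - 39 = -227/209 - 39 = -8378/209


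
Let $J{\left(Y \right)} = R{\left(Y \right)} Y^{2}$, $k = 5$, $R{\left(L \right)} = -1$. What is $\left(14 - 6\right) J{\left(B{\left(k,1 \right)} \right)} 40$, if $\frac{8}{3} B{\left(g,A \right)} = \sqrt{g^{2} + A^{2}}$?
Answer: $-1170$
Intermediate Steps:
$B{\left(g,A \right)} = \frac{3 \sqrt{A^{2} + g^{2}}}{8}$ ($B{\left(g,A \right)} = \frac{3 \sqrt{g^{2} + A^{2}}}{8} = \frac{3 \sqrt{A^{2} + g^{2}}}{8}$)
$J{\left(Y \right)} = - Y^{2}$
$\left(14 - 6\right) J{\left(B{\left(k,1 \right)} \right)} 40 = \left(14 - 6\right) \left(- \left(\frac{3 \sqrt{1^{2} + 5^{2}}}{8}\right)^{2}\right) 40 = \left(14 - 6\right) \left(- \left(\frac{3 \sqrt{1 + 25}}{8}\right)^{2}\right) 40 = 8 \left(- \left(\frac{3 \sqrt{26}}{8}\right)^{2}\right) 40 = 8 \left(\left(-1\right) \frac{117}{32}\right) 40 = 8 \left(- \frac{117}{32}\right) 40 = \left(- \frac{117}{4}\right) 40 = -1170$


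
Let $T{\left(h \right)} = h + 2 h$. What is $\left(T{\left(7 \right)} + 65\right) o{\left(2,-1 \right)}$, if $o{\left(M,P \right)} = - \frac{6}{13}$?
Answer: $- \frac{516}{13} \approx -39.692$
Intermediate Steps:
$o{\left(M,P \right)} = - \frac{6}{13}$ ($o{\left(M,P \right)} = \left(-6\right) \frac{1}{13} = - \frac{6}{13}$)
$T{\left(h \right)} = 3 h$
$\left(T{\left(7 \right)} + 65\right) o{\left(2,-1 \right)} = \left(3 \cdot 7 + 65\right) \left(- \frac{6}{13}\right) = \left(21 + 65\right) \left(- \frac{6}{13}\right) = 86 \left(- \frac{6}{13}\right) = - \frac{516}{13}$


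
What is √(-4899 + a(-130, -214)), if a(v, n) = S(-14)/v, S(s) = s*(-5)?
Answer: I*√828022/13 ≈ 69.997*I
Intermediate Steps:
S(s) = -5*s
a(v, n) = 70/v (a(v, n) = (-5*(-14))/v = 70/v)
√(-4899 + a(-130, -214)) = √(-4899 + 70/(-130)) = √(-4899 + 70*(-1/130)) = √(-4899 - 7/13) = √(-63694/13) = I*√828022/13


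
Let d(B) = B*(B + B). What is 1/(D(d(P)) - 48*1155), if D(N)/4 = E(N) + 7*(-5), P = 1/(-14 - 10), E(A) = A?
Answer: -72/4001759 ≈ -1.7992e-5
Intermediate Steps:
P = -1/24 (P = 1/(-24) = -1/24 ≈ -0.041667)
d(B) = 2*B**2 (d(B) = B*(2*B) = 2*B**2)
D(N) = -140 + 4*N (D(N) = 4*(N + 7*(-5)) = 4*(N - 35) = 4*(-35 + N) = -140 + 4*N)
1/(D(d(P)) - 48*1155) = 1/((-140 + 4*(2*(-1/24)**2)) - 48*1155) = 1/((-140 + 4*(2*(1/576))) - 55440) = 1/((-140 + 4*(1/288)) - 55440) = 1/((-140 + 1/72) - 55440) = 1/(-10079/72 - 55440) = 1/(-4001759/72) = -72/4001759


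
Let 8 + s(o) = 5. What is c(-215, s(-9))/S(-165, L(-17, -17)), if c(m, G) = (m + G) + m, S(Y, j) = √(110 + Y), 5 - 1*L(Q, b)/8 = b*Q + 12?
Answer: 433*I*√55/55 ≈ 58.386*I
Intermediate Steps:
s(o) = -3 (s(o) = -8 + 5 = -3)
L(Q, b) = -56 - 8*Q*b (L(Q, b) = 40 - 8*(b*Q + 12) = 40 - 8*(Q*b + 12) = 40 - 8*(12 + Q*b) = 40 + (-96 - 8*Q*b) = -56 - 8*Q*b)
c(m, G) = G + 2*m (c(m, G) = (G + m) + m = G + 2*m)
c(-215, s(-9))/S(-165, L(-17, -17)) = (-3 + 2*(-215))/(√(110 - 165)) = (-3 - 430)/(√(-55)) = -433*(-I*√55/55) = -(-433)*I*√55/55 = 433*I*√55/55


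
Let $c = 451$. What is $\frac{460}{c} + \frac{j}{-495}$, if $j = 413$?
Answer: $\frac{3767}{20295} \approx 0.18561$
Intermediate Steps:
$\frac{460}{c} + \frac{j}{-495} = \frac{460}{451} + \frac{413}{-495} = 460 \cdot \frac{1}{451} + 413 \left(- \frac{1}{495}\right) = \frac{460}{451} - \frac{413}{495} = \frac{3767}{20295}$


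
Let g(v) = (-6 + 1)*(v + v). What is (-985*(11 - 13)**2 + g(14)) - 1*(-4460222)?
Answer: 4456142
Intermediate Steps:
g(v) = -10*v
(-985*(11 - 13)**2 + g(14)) - 1*(-4460222) = (-985*(11 - 13)**2 - 10*14) - 1*(-4460222) = (-985*(-2)**2 - 140) + 4460222 = (-985*4 - 140) + 4460222 = (-3940 - 140) + 4460222 = -4080 + 4460222 = 4456142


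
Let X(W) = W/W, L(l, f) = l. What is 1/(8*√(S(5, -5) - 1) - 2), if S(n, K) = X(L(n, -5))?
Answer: -½ ≈ -0.50000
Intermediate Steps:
X(W) = 1
S(n, K) = 1
1/(8*√(S(5, -5) - 1) - 2) = 1/(8*√(1 - 1) - 2) = 1/(8*√0 - 2) = 1/(8*0 - 2) = 1/(0 - 2) = 1/(-2) = -½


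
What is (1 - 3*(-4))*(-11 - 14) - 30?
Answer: -355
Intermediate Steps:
(1 - 3*(-4))*(-11 - 14) - 30 = (1 + 12)*(-25) - 30 = 13*(-25) - 30 = -325 - 30 = -355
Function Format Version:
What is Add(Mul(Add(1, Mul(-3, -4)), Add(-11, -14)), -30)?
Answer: -355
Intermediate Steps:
Add(Mul(Add(1, Mul(-3, -4)), Add(-11, -14)), -30) = Add(Mul(Add(1, 12), -25), -30) = Add(Mul(13, -25), -30) = Add(-325, -30) = -355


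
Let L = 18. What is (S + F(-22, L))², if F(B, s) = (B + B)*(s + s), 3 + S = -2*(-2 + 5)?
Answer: 2537649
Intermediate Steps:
S = -9 (S = -3 - 2*(-2 + 5) = -3 - 2*3 = -3 - 6 = -9)
F(B, s) = 4*B*s (F(B, s) = (2*B)*(2*s) = 4*B*s)
(S + F(-22, L))² = (-9 + 4*(-22)*18)² = (-9 - 1584)² = (-1593)² = 2537649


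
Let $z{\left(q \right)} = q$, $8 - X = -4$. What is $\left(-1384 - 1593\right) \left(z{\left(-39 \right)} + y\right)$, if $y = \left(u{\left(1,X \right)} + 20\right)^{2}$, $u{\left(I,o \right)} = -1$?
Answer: $-958594$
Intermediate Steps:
$X = 12$ ($X = 8 - -4 = 8 + 4 = 12$)
$y = 361$ ($y = \left(-1 + 20\right)^{2} = 19^{2} = 361$)
$\left(-1384 - 1593\right) \left(z{\left(-39 \right)} + y\right) = \left(-1384 - 1593\right) \left(-39 + 361\right) = \left(-2977\right) 322 = -958594$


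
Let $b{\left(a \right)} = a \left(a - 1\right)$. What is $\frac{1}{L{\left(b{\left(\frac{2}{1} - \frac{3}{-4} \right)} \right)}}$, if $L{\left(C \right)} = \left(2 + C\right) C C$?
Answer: $\frac{4096}{646261} \approx 0.006338$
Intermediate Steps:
$b{\left(a \right)} = a \left(-1 + a\right)$
$L{\left(C \right)} = C^{2} \left(2 + C\right)$ ($L{\left(C \right)} = C \left(2 + C\right) C = C^{2} \left(2 + C\right)$)
$\frac{1}{L{\left(b{\left(\frac{2}{1} - \frac{3}{-4} \right)} \right)}} = \frac{1}{\left(\left(\frac{2}{1} - \frac{3}{-4}\right) \left(-1 + \left(\frac{2}{1} - \frac{3}{-4}\right)\right)\right)^{2} \left(2 + \left(\frac{2}{1} - \frac{3}{-4}\right) \left(-1 + \left(\frac{2}{1} - \frac{3}{-4}\right)\right)\right)} = \frac{1}{\left(\left(2 \cdot 1 - - \frac{3}{4}\right) \left(-1 + \left(2 \cdot 1 - - \frac{3}{4}\right)\right)\right)^{2} \left(2 + \left(2 \cdot 1 - - \frac{3}{4}\right) \left(-1 + \left(2 \cdot 1 - - \frac{3}{4}\right)\right)\right)} = \frac{1}{\left(\left(2 + \frac{3}{4}\right) \left(-1 + \left(2 + \frac{3}{4}\right)\right)\right)^{2} \left(2 + \left(2 + \frac{3}{4}\right) \left(-1 + \left(2 + \frac{3}{4}\right)\right)\right)} = \frac{1}{\left(\frac{11 \left(-1 + \frac{11}{4}\right)}{4}\right)^{2} \left(2 + \frac{11 \left(-1 + \frac{11}{4}\right)}{4}\right)} = \frac{1}{\left(\frac{11}{4} \cdot \frac{7}{4}\right)^{2} \left(2 + \frac{11}{4} \cdot \frac{7}{4}\right)} = \frac{1}{\left(\frac{77}{16}\right)^{2} \left(2 + \frac{77}{16}\right)} = \frac{1}{\frac{5929}{256} \cdot \frac{109}{16}} = \frac{1}{\frac{646261}{4096}} = \frac{4096}{646261}$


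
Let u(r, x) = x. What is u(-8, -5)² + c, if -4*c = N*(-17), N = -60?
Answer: -230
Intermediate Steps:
c = -255 (c = -(-15)*(-17) = -¼*1020 = -255)
u(-8, -5)² + c = (-5)² - 255 = 25 - 255 = -230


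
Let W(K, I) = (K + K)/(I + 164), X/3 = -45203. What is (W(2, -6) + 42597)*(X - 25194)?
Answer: -541128627495/79 ≈ -6.8497e+9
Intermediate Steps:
X = -135609 (X = 3*(-45203) = -135609)
W(K, I) = 2*K/(164 + I) (W(K, I) = (2*K)/(164 + I) = 2*K/(164 + I))
(W(2, -6) + 42597)*(X - 25194) = (2*2/(164 - 6) + 42597)*(-135609 - 25194) = (2*2/158 + 42597)*(-160803) = (2*2*(1/158) + 42597)*(-160803) = (2/79 + 42597)*(-160803) = (3365165/79)*(-160803) = -541128627495/79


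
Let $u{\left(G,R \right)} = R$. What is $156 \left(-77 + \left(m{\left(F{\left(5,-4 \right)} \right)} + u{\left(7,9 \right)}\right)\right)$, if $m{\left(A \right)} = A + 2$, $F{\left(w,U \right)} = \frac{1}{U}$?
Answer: $-10335$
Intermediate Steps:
$m{\left(A \right)} = 2 + A$
$156 \left(-77 + \left(m{\left(F{\left(5,-4 \right)} \right)} + u{\left(7,9 \right)}\right)\right) = 156 \left(-77 + \left(\left(2 + \frac{1}{-4}\right) + 9\right)\right) = 156 \left(-77 + \left(\left(2 - \frac{1}{4}\right) + 9\right)\right) = 156 \left(-77 + \left(\frac{7}{4} + 9\right)\right) = 156 \left(-77 + \frac{43}{4}\right) = 156 \left(- \frac{265}{4}\right) = -10335$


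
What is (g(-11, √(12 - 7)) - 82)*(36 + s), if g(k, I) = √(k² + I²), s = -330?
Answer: 24108 - 882*√14 ≈ 20808.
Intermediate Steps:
g(k, I) = √(I² + k²)
(g(-11, √(12 - 7)) - 82)*(36 + s) = (√((√(12 - 7))² + (-11)²) - 82)*(36 - 330) = (√((√5)² + 121) - 82)*(-294) = (√(5 + 121) - 82)*(-294) = (√126 - 82)*(-294) = (3*√14 - 82)*(-294) = (-82 + 3*√14)*(-294) = 24108 - 882*√14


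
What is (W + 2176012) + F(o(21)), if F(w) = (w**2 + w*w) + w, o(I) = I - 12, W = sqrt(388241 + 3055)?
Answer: 2176183 + 8*sqrt(6114) ≈ 2.1768e+6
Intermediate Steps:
W = 8*sqrt(6114) (W = sqrt(391296) = 8*sqrt(6114) ≈ 625.54)
o(I) = -12 + I
F(w) = w + 2*w**2 (F(w) = (w**2 + w**2) + w = 2*w**2 + w = w + 2*w**2)
(W + 2176012) + F(o(21)) = (8*sqrt(6114) + 2176012) + (-12 + 21)*(1 + 2*(-12 + 21)) = (2176012 + 8*sqrt(6114)) + 9*(1 + 2*9) = (2176012 + 8*sqrt(6114)) + 9*(1 + 18) = (2176012 + 8*sqrt(6114)) + 9*19 = (2176012 + 8*sqrt(6114)) + 171 = 2176183 + 8*sqrt(6114)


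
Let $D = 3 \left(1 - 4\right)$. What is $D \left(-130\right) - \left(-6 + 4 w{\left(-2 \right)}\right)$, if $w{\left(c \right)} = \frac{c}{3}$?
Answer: $\frac{3536}{3} \approx 1178.7$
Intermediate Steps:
$w{\left(c \right)} = \frac{c}{3}$ ($w{\left(c \right)} = c \frac{1}{3} = \frac{c}{3}$)
$D = -9$ ($D = 3 \left(-3\right) = -9$)
$D \left(-130\right) - \left(-6 + 4 w{\left(-2 \right)}\right) = \left(-9\right) \left(-130\right) + \left(6 - 4 \cdot \frac{1}{3} \left(-2\right)\right) = 1170 + \left(6 - - \frac{8}{3}\right) = 1170 + \left(6 + \frac{8}{3}\right) = 1170 + \frac{26}{3} = \frac{3536}{3}$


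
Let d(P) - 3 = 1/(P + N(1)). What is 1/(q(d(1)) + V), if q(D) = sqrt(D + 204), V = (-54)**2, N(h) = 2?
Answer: 4374/12754273 - sqrt(1866)/25508546 ≈ 0.00034125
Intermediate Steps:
V = 2916
d(P) = 3 + 1/(2 + P) (d(P) = 3 + 1/(P + 2) = 3 + 1/(2 + P))
q(D) = sqrt(204 + D)
1/(q(d(1)) + V) = 1/(sqrt(204 + (7 + 3*1)/(2 + 1)) + 2916) = 1/(sqrt(204 + (7 + 3)/3) + 2916) = 1/(sqrt(204 + (1/3)*10) + 2916) = 1/(sqrt(204 + 10/3) + 2916) = 1/(sqrt(622/3) + 2916) = 1/(sqrt(1866)/3 + 2916) = 1/(2916 + sqrt(1866)/3)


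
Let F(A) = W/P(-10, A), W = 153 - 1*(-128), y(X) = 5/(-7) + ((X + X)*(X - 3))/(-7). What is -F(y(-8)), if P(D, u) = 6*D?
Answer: 281/60 ≈ 4.6833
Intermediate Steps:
y(X) = -5/7 - 2*X*(-3 + X)/7 (y(X) = 5*(-⅐) + ((2*X)*(-3 + X))*(-⅐) = -5/7 + (2*X*(-3 + X))*(-⅐) = -5/7 - 2*X*(-3 + X)/7)
W = 281 (W = 153 + 128 = 281)
F(A) = -281/60 (F(A) = 281/((6*(-10))) = 281/(-60) = 281*(-1/60) = -281/60)
-F(y(-8)) = -1*(-281/60) = 281/60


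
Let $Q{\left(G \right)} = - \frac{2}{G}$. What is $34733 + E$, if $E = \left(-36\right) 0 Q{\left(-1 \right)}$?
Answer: $34733$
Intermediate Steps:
$E = 0$ ($E = \left(-36\right) 0 \left(- \frac{2}{-1}\right) = 0 \left(\left(-2\right) \left(-1\right)\right) = 0 \cdot 2 = 0$)
$34733 + E = 34733 + 0 = 34733$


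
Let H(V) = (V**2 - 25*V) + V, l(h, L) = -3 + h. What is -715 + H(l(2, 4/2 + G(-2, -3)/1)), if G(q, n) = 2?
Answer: -690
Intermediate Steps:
H(V) = V**2 - 24*V
-715 + H(l(2, 4/2 + G(-2, -3)/1)) = -715 + (-3 + 2)*(-24 + (-3 + 2)) = -715 - (-24 - 1) = -715 - 1*(-25) = -715 + 25 = -690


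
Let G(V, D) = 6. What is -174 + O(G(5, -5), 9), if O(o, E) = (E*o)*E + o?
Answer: 318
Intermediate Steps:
O(o, E) = o + o*E² (O(o, E) = o*E² + o = o + o*E²)
-174 + O(G(5, -5), 9) = -174 + 6*(1 + 9²) = -174 + 6*(1 + 81) = -174 + 6*82 = -174 + 492 = 318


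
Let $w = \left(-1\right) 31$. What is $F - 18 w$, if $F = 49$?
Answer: $607$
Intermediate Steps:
$w = -31$
$F - 18 w = 49 - -558 = 49 + 558 = 607$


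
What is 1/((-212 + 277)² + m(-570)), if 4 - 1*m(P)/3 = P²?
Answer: -1/970463 ≈ -1.0304e-6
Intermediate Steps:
m(P) = 12 - 3*P²
1/((-212 + 277)² + m(-570)) = 1/((-212 + 277)² + (12 - 3*(-570)²)) = 1/(65² + (12 - 3*324900)) = 1/(4225 + (12 - 974700)) = 1/(4225 - 974688) = 1/(-970463) = -1/970463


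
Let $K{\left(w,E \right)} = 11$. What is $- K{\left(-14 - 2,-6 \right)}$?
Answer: $-11$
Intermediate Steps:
$- K{\left(-14 - 2,-6 \right)} = \left(-1\right) 11 = -11$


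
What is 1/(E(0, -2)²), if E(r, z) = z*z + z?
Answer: ¼ ≈ 0.25000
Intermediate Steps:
E(r, z) = z + z² (E(r, z) = z² + z = z + z²)
1/(E(0, -2)²) = 1/((-2*(1 - 2))²) = 1/((-2*(-1))²) = 1/(2²) = 1/4 = ¼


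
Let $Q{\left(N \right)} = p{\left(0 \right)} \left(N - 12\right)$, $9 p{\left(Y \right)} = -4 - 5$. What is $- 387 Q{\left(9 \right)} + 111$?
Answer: $-1050$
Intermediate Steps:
$p{\left(Y \right)} = -1$ ($p{\left(Y \right)} = \frac{-4 - 5}{9} = \frac{1}{9} \left(-9\right) = -1$)
$Q{\left(N \right)} = 12 - N$ ($Q{\left(N \right)} = - (N - 12) = - (-12 + N) = 12 - N$)
$- 387 Q{\left(9 \right)} + 111 = - 387 \left(12 - 9\right) + 111 = \left(-387\right) 3 + 111 = -1161 + 111 = -1050$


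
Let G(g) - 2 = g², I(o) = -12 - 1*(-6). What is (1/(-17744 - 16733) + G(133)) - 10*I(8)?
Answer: 612001226/34477 ≈ 17751.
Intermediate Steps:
I(o) = -6 (I(o) = -12 + 6 = -6)
G(g) = 2 + g²
(1/(-17744 - 16733) + G(133)) - 10*I(8) = (1/(-17744 - 16733) + (2 + 133²)) - 10*(-6) = (1/(-34477) + (2 + 17689)) + 60 = (-1/34477 + 17691) + 60 = 609932606/34477 + 60 = 612001226/34477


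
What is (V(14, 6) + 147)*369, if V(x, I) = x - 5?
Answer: 57564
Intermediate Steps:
V(x, I) = -5 + x
(V(14, 6) + 147)*369 = ((-5 + 14) + 147)*369 = (9 + 147)*369 = 156*369 = 57564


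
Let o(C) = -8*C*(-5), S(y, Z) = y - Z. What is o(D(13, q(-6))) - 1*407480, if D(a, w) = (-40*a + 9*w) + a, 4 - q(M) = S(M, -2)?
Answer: -424880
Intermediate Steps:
q(M) = 2 - M (q(M) = 4 - (M - 1*(-2)) = 4 - (M + 2) = 4 - (2 + M) = 4 + (-2 - M) = 2 - M)
D(a, w) = -39*a + 9*w
o(C) = 40*C
o(D(13, q(-6))) - 1*407480 = 40*(-39*13 + 9*(2 - 1*(-6))) - 1*407480 = 40*(-507 + 9*(2 + 6)) - 407480 = 40*(-507 + 9*8) - 407480 = 40*(-507 + 72) - 407480 = 40*(-435) - 407480 = -17400 - 407480 = -424880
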